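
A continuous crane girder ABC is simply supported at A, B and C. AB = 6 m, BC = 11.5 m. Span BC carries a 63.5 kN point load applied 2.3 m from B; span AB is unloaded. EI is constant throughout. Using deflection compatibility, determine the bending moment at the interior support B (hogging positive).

Release continuity at B by inserting a hinge; the redundant is the internal moment M_B. The primary structure is two simply-supported spans AB and BC.
Rotations at B on the released spans (each span's end-slope, ×1/EI):
  span BC: point load 63.5 at a = 2.3: Pab(L + b)/(6LEI) = 403.1/EI
  relative rotation θ_0 = (0 + 403.1)/EI = 403.1/EI
A unit hogging moment at B produces rotation L₁/(3EI) + L₂/(3EI) = 5.833/EI.
Slope continuity at B: θ_0 = M_B·5.833/EI, so M_B = 403.1/5.833 = 69.1 kN·m (hogging).

M_B = 69.1 kN·m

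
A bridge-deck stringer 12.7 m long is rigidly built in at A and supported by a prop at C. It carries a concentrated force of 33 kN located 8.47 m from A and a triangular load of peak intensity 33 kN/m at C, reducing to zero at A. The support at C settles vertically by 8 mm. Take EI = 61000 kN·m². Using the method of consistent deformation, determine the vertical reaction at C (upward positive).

R_C = 131.7 kN

Take the reaction at C as the redundant and release it; the primary structure is a cantilever fixed at A.
Free-end deflection of the primary structure under the applied loading (downward +):
  point load 33 at a = 8.47: Pa²(3L − a)/(6EI) = 11691/EI
  triangular load, peak 33 at the free end: 11w₀L⁴/(120EI) = 78694/EI
  δ_0 = 90385/EI
Flexibility coefficient — unit upward force at C: δ_{CC} = L³/(3EI) = 682.8/EI.
With EI = 61000 kN·m²: δ_0 = 1.4817 m and δ_{CC} = 0.011193 m/kN.
Compatibility — the beam at C must follow the support down by 0.008 m: δ_0 − R_C·δ_{CC} = 0.008, so R_C = (1.4817 − 0.008)/0.011193 = 131.7 kN.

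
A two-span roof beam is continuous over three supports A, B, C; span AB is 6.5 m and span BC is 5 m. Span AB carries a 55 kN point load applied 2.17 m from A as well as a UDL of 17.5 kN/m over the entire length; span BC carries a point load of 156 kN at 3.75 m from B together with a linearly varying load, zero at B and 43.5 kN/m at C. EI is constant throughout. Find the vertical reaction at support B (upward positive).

R_B = 203.4 kN

Insert a hinge at B; M_B is the redundant, and each span becomes simply supported.
Discontinuity in slope at B on the released structure — sum the simple-span end rotations:
  span AB: point load 55 at a = 2.17: Pab(L + a)/(6LEI) = 114.9/EI
  span AB: UDL 17.5: wL³/(24EI) = 200.2/EI
  span BC: point load 156 at a = 3.75: Pab(L + b)/(6LEI) = 152.3/EI
  span BC: triangular load, peak 43.5: 7w₀L³/(360EI) = 105.7/EI
  relative rotation θ_0 = (315.1 + 258.1)/EI = 573.2/EI
A unit hogging moment at B produces rotation L₁/(3EI) + L₂/(3EI) = 3.833/EI.
Slope continuity at B: θ_0 = M_B·3.833/EI, so M_B = 573.2/3.833 = 149.5 kN·m (hogging).
Span AB, ΣM about A with M_B applied at B: R_B^{AB}·6.5 = 489 + 149.5, so R_B^{AB} = 98.24 kN and R_A = 168.8 − 98.24 = 70.51 kN.
Span BC, ΣM about C: R_B^{BC}·5 = 376.2 + 149.5, so R_B^{BC} = 105.2 kN and R_C = 264.8 − 105.2 = 159.6 kN.
R_B = 98.24 + 105.2 = 203.4 kN.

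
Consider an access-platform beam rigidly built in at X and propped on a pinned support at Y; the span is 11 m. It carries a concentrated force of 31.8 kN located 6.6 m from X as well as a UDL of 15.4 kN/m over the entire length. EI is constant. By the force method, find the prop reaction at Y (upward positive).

R_Y = 77.26 kN

Remove the prop at Y; the released (primary) structure is a cantilever built in at X.
Primary-structure tip deflection at Y by superposition:
  point load 31.8 at a = 6.6: Pa²(3L − a)/(6EI) = 6095/EI
  UDL 15.4: wL⁴/(8EI) = 28184/EI
  δ_0 = 34279/EI
Flexibility coefficient — unit upward force at Y: δ_{YY} = L³/(3EI) = 443.7/EI.
The prop prevents deflection at Y: R_Y = δ_0/δ_{YY} = 34279/443.7 = 77.26 kN.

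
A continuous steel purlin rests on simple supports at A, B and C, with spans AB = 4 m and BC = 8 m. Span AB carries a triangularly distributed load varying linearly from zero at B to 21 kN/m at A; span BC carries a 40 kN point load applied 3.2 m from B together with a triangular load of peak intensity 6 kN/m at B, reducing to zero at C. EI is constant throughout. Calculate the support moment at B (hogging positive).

Take M_B as the redundant. Released structure: two simple spans AB and BC with a hinge at B.
Discontinuity in slope at B on the released structure — sum the simple-span end rotations:
  span AB: triangular load, peak 21: 7w₀L³/(360EI) = 26.13/EI
  span BC: point load 40 at a = 3.2: Pab(L + b)/(6LEI) = 163.8/EI
  span BC: triangular load, peak 6: w₀L³/(45EI) = 68.27/EI
  relative rotation θ_0 = (26.13 + 232.1)/EI = 258.2/EI
A unit hogging moment at B produces rotation L₁/(3EI) + L₂/(3EI) = 4/EI.
Slope continuity at B: θ_0 = M_B·4/EI, so M_B = 258.2/4 = 64.56 kN·m (hogging).

M_B = 64.56 kN·m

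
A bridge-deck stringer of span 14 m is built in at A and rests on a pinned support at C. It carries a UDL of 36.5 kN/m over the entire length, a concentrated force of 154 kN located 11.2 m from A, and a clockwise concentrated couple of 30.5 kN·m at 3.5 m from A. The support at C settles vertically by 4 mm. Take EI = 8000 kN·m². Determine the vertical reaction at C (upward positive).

R_C = 301.4 kN

Choose R_C as the redundant. The primary structure is the cantilever fixed at A.
Free-end deflection of the primary structure under the applied loading (downward +):
  UDL 36.5: wL⁴/(8EI) = 175273/EI
  point load 154 at a = 11.2: Pa²(3L − a)/(6EI) = 99165/EI
  clockwise couple 30.5 at a = 3.5: M₀a(2L − a)/(2EI) = 1308/EI
  δ_0 = 275745/EI
Tip deflection under a unit load at C: L³/(3EI) = 914.7/EI.
With EI = 8000 kN·m²: δ_0 = 34.468 m and δ_{CC} = 0.11433 m/kN.
Compatibility — the beam at C must follow the support down by 0.004 m: δ_0 − R_C·δ_{CC} = 0.004, so R_C = (34.468 − 0.004)/0.11433 = 301.4 kN.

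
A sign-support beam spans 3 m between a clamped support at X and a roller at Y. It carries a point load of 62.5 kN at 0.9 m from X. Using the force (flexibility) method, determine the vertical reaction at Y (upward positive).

Remove the prop at Y; the released (primary) structure is a cantilever built in at X.
Deflection at Y on the released cantilever, summing each load's contribution:
  point load 62.5 at a = 0.9: Pa²(3L − a)/(6EI) = 68.34/EI
Flexibility coefficient — unit upward force at Y: δ_{YY} = L³/(3EI) = 9/EI.
Compatibility at Y: δ_0 − R_Y·δ_{YY} = 0, so R_Y = 68.34/9 = 7.594 kN.

R_Y = 7.594 kN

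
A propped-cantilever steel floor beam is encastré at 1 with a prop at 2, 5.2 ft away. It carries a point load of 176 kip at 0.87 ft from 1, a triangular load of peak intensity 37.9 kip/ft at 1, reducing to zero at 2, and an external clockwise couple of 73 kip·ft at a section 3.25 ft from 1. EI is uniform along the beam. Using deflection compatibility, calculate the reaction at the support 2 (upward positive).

R_2 = 44.78 kip

Remove the prop at 2; the released (primary) structure is a cantilever built in at 1.
Primary-structure tip deflection at 2 by superposition:
  point load 176 at a = 0.87: Pa²(3L − a)/(6EI) = 327/EI
  triangular load, peak 37.9 at the fixed end: w₀L⁴/(30EI) = 923.7/EI
  clockwise couple 73 at a = 3.25: M₀a(2L − a)/(2EI) = 848.2/EI
  δ_0 = 2099/EI
Flexibility coefficient — unit upward force at 2: δ_{22} = L³/(3EI) = 46.87/EI.
The prop prevents deflection at 2: R_2 = δ_0/δ_{22} = 2099/46.87 = 44.78 kip.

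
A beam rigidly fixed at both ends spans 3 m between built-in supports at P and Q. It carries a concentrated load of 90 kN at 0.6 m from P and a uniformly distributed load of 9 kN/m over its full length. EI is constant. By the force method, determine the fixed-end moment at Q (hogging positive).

Release both end moments; the primary structure is a simply-supported span PQ with redundants M_P and M_Q.
Simple-span end rotations at P and Q under the given loads:
  at P: point load 90 at a = 0.6: Pab(L + b)/(6LEI) = 38.88/EI
  at Q: point load 90 at a = 0.6: Pab(L + a)/(6LEI) = 25.92/EI
  at P: UDL 9: wL³/(24EI) = 10.12/EI
  at Q: UDL 9: wL³/(24EI) = 10.12/EI
  θ_P0 = 49.01/EI,  θ_Q0 = 36.05/EI
Flexibility coefficients: a unit moment at one end gives L/(3EI) there and L/(6EI) at the far end, so f₁₁ = f₂₂ = 1/EI and f₁₂ = f₂₁ = 0.5/EI.
Compatibility — zero rotation at each built-in end:
  1 M_P + 0.5 M_Q = 49.01
  0.5 M_P + 1 M_Q = 36.05
Solving the pair gives M_P = 41.31 kN·m and M_Q = 15.39 kN·m (hogging).

M_Q = 15.39 kN·m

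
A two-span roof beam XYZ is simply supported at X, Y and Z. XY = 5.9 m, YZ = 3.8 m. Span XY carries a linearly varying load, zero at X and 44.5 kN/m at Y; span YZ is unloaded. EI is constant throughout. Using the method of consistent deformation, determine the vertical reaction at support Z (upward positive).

R_Z = -16.53 kN

Insert a hinge at Y; M_Y is the redundant, and each span becomes simply supported.
Discontinuity in slope at Y on the released structure — sum the simple-span end rotations:
  span XY: triangular load, peak 44.5: w₀L³/(45EI) = 203.1/EI
  relative rotation θ_0 = (203.1 + 0)/EI = 203.1/EI
A unit hogging moment at Y produces rotation L₁/(3EI) + L₂/(3EI) = 3.233/EI.
Compatibility: M_Y·(L₁+L₂)/(3EI) = θ_0, giving M_Y = 62.81 kN·m (hogging).
Span YZ, ΣM about Z: R_Y^{YZ}·3.8 = 0 + 62.81, so R_Y^{YZ} = 16.53 kN and R_Z = 0 − 16.53 = -16.53 kN.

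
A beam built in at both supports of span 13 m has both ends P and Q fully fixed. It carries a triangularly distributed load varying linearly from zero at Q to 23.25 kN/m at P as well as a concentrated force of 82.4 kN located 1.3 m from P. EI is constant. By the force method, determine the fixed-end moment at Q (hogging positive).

M_Q = 140.6 kN·m

Take the two fixed-end moments M_P, M_Q as redundants; the released structure is the simple span PQ.
Simple-span end rotations at P and Q under the given loads:
  at P: triangular load, peak 23.25: w₀L³/(45EI) = 1135/EI
  at Q: triangular load, peak 23.25: 7w₀L³/(360EI) = 993.2/EI
  at P: point load 82.4 at a = 1.3: Pab(L + b)/(6LEI) = 396.9/EI
  at Q: point load 82.4 at a = 1.3: Pab(L + a)/(6LEI) = 229.8/EI
  θ_P0 = 1532/EI,  θ_Q0 = 1223/EI
Flexibility coefficients: a unit moment at one end gives L/(3EI) there and L/(6EI) at the far end, so f₁₁ = f₂₂ = 4.333/EI and f₁₂ = f₂₁ = 2.167/EI.
Compatibility — zero rotation at each built-in end:
  4.333 M_P + 2.167 M_Q = 1532
  2.167 M_P + 4.333 M_Q = 1223
Solving the pair gives M_P = 283.2 kN·m and M_Q = 140.6 kN·m (hogging).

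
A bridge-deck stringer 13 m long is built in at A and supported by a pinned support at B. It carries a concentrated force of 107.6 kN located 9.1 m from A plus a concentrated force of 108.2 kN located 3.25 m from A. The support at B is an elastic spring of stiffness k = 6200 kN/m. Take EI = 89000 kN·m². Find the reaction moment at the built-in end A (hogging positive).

Choose R_B as the redundant. The primary structure is the cantilever fixed at A.
Free-end deflection of the primary structure under the applied loading (downward +):
  point load 107.6 at a = 9.1: Pa²(3L − a)/(6EI) = 44403/EI
  point load 108.2 at a = 3.25: Pa²(3L − a)/(6EI) = 6810/EI
  δ_0 = 51213/EI
Flexibility coefficient — unit upward force at B: δ_{BB} = L³/(3EI) = 732.3/EI.
With EI = 89000 kN·m²: δ_0 = 0.57543 m and δ_{BB} = 0.008228 m/kN.
Compatibility — the spring shortens by R_B/k under the reaction it provides: δ_0 − R_B·δ_{BB} = R_B/k. With 1/k = 0.000161 m/kN, R_B = δ_0 / (δ_{BB} + 1/k) = 0.57543 / (0.008228 + 0.000161) = 68.59 kN.
Moment equilibrium about A: M_A = Σ(load moments about A) − R_B·L = 1331 − 68.59×13 = 439.2 kN·m.

M_A = 439.2 kN·m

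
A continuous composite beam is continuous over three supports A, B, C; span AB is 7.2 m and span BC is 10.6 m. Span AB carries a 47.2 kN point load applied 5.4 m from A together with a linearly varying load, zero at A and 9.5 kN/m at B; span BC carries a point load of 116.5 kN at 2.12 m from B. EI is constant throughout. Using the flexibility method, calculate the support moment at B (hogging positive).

M_B = 141.7 kN·m

Insert a hinge at B; M_B is the redundant, and each span becomes simply supported.
Discontinuity in slope at B on the released structure — sum the simple-span end rotations:
  span AB: point load 47.2 at a = 5.4: Pab(L + a)/(6LEI) = 133.8/EI
  span AB: triangular load, peak 9.5: w₀L³/(45EI) = 78.8/EI
  span BC: point load 116.5 at a = 2.12: Pab(L + b)/(6LEI) = 628.3/EI
  relative rotation θ_0 = (212.6 + 628.3)/EI = 840.9/EI
A unit hogging moment at B produces rotation L₁/(3EI) + L₂/(3EI) = 5.933/EI.
Compatibility: M_B·(L₁+L₂)/(3EI) = θ_0, giving M_B = 141.7 kN·m (hogging).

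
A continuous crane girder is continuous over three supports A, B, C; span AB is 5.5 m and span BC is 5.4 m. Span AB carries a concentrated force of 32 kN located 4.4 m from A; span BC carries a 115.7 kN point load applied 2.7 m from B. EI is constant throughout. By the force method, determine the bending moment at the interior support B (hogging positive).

M_B = 70.82 kN·m

Take M_B as the redundant. Released structure: two simple spans AB and BC with a hinge at B.
Rotations at B on the released spans (each span's end-slope, ×1/EI):
  span AB: point load 32 at a = 4.4: Pab(L + a)/(6LEI) = 46.46/EI
  span BC: point load 115.7 at a = 2.7: Pab(L + b)/(6LEI) = 210.9/EI
  relative rotation θ_0 = (46.46 + 210.9)/EI = 257.3/EI
A unit hogging moment at B produces rotation L₁/(3EI) + L₂/(3EI) = 3.633/EI.
Slope continuity at B: θ_0 = M_B·3.633/EI, so M_B = 257.3/3.633 = 70.82 kN·m (hogging).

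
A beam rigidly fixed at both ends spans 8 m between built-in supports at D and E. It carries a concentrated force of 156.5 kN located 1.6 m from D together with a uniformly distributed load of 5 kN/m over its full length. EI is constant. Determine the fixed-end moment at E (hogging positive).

M_E = 66.73 kN·m

Take the two fixed-end moments M_D, M_E as redundants; the released structure is the simple span DE.
End rotations of the released simple span under the applied load (×1/EI):
  at D: point load 156.5 at a = 1.6: Pab(L + b)/(6LEI) = 480.8/EI
  at E: point load 156.5 at a = 1.6: Pab(L + a)/(6LEI) = 320.5/EI
  at D: UDL 5: wL³/(24EI) = 106.7/EI
  at E: UDL 5: wL³/(24EI) = 106.7/EI
  θ_D0 = 587.4/EI,  θ_E0 = 427.2/EI
Flexibility coefficients: a unit moment at one end gives L/(3EI) there and L/(6EI) at the far end, so f₁₁ = f₂₂ = 2.667/EI and f₁₂ = f₂₁ = 1.333/EI.
Compatibility — zero rotation at each built-in end:
  2.667 M_D + 1.333 M_E = 587.4
  1.333 M_D + 2.667 M_E = 427.2
Solving the pair gives M_D = 186.9 kN·m and M_E = 66.73 kN·m (hogging).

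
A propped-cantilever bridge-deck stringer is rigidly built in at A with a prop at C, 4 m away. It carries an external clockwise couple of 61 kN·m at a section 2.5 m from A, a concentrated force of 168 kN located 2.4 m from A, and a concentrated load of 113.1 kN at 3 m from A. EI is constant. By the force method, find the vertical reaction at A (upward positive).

R_A = 117.3 kN

Take the reaction at C as the redundant and release it; the primary structure is a cantilever fixed at A.
Free-end deflection of the primary structure under the applied loading (downward +):
  clockwise couple 61 at a = 2.5: M₀a(2L − a)/(2EI) = 419.4/EI
  point load 168 at a = 2.4: Pa²(3L − a)/(6EI) = 1548/EI
  point load 113.1 at a = 3: Pa²(3L − a)/(6EI) = 1527/EI
  δ_0 = 3495/EI
Flexibility coefficient — unit upward force at C: δ_{CC} = L³/(3EI) = 21.33/EI.
Compatibility at C: δ_0 − R_C·δ_{CC} = 0, so R_C = 3495/21.33 = 163.8 kN.
Vertical equilibrium: R_A = ΣP − R_C = 281.1 − 163.8 = 117.3 kN.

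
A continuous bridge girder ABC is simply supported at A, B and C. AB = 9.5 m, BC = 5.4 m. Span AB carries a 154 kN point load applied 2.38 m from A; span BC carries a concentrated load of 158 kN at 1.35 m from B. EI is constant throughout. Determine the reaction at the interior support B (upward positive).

Insert a hinge at B; M_B is the redundant, and each span becomes simply supported.
Rotations at B on the released spans (each span's end-slope, ×1/EI):
  span AB: point load 154 at a = 2.38: Pab(L + a)/(6LEI) = 543.9/EI
  span BC: point load 158 at a = 1.35: Pab(L + b)/(6LEI) = 252/EI
  relative rotation θ_0 = (543.9 + 252)/EI = 795.9/EI
A unit hogging moment at B produces rotation L₁/(3EI) + L₂/(3EI) = 4.967/EI.
Compatibility: M_B·(L₁+L₂)/(3EI) = θ_0, giving M_B = 160.2 kN·m (hogging).
Span AB, ΣM about A with M_B applied at B: R_B^{AB}·9.5 = 366.5 + 160.2, so R_B^{AB} = 55.45 kN and R_A = 154 − 55.45 = 98.55 kN.
Span BC, ΣM about C: R_B^{BC}·5.4 = 639.9 + 160.2, so R_B^{BC} = 148.2 kN and R_C = 158 − 148.2 = 9.826 kN.
R_B = 55.45 + 148.2 = 203.6 kN.

R_B = 203.6 kN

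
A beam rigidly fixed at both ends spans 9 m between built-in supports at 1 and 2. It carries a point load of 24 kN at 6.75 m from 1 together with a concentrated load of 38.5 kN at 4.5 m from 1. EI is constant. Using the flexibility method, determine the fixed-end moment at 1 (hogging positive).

M_1 = 53.44 kN·m

Take the two fixed-end moments M_1, M_2 as redundants; the released structure is the simple span 12.
End rotations of the released simple span under the applied load (×1/EI):
  at 1: point load 24 at a = 6.75: Pab(L + b)/(6LEI) = 75.94/EI
  at 2: point load 24 at a = 6.75: Pab(L + a)/(6LEI) = 106.3/EI
  at 1: point load 38.5 at a = 4.5: Pab(L + b)/(6LEI) = 194.9/EI
  at 2: point load 38.5 at a = 4.5: Pab(L + a)/(6LEI) = 194.9/EI
  θ_10 = 270.8/EI,  θ_20 = 301.2/EI
Flexibility coefficients: a unit moment at one end gives L/(3EI) there and L/(6EI) at the far end, so f₁₁ = f₂₂ = 3/EI and f₁₂ = f₂₁ = 1.5/EI.
Compatibility — zero rotation at each built-in end:
  3 M_1 + 1.5 M_2 = 270.8
  1.5 M_1 + 3 M_2 = 301.2
Solving the pair gives M_1 = 53.44 kN·m and M_2 = 73.69 kN·m (hogging).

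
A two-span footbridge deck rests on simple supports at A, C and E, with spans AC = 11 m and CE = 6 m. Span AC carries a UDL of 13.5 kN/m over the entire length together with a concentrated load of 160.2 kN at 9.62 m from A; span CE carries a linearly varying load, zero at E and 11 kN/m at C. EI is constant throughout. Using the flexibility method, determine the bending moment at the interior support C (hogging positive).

M_C = 258.7 kN·m

Insert a hinge at C; M_C is the redundant, and each span becomes simply supported.
Discontinuity in slope at C on the released structure — sum the simple-span end rotations:
  span AC: UDL 13.5: wL³/(24EI) = 748.7/EI
  span AC: point load 160.2 at a = 9.62: Pab(L + a)/(6LEI) = 664.4/EI
  span CE: triangular load, peak 11: w₀L³/(45EI) = 52.8/EI
  relative rotation θ_0 = (1413 + 52.8)/EI = 1466/EI
A unit hogging moment at C produces rotation L₁/(3EI) + L₂/(3EI) = 5.667/EI.
Compatibility: M_C·(L₁+L₂)/(3EI) = θ_0, giving M_C = 258.7 kN·m (hogging).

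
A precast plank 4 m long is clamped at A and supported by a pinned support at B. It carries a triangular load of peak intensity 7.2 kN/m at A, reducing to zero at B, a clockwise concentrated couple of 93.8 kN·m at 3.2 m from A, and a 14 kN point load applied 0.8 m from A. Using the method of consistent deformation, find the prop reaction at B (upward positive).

Take the reaction at B as the redundant and release it; the primary structure is a cantilever fixed at A.
Primary-structure tip deflection at B by superposition:
  triangular load, peak 7.2 at the fixed end: w₀L⁴/(30EI) = 61.44/EI
  clockwise couple 93.8 at a = 3.2: M₀a(2L − a)/(2EI) = 720.4/EI
  point load 14 at a = 0.8: Pa²(3L − a)/(6EI) = 16.73/EI
  δ_0 = 798.5/EI
Tip deflection under a unit load at B: L³/(3EI) = 21.33/EI.
The prop prevents deflection at B: R_B = δ_0/δ_{BB} = 798.5/21.33 = 37.43 kN.

R_B = 37.43 kN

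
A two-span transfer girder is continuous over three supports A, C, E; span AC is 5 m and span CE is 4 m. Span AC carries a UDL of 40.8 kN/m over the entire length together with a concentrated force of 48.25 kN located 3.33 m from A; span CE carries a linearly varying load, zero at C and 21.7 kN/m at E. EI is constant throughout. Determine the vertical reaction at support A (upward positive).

R_A = 97.18 kN

Take M_C as the redundant. Released structure: two simple spans AC and CE with a hinge at C.
Discontinuity in slope at C on the released structure — sum the simple-span end rotations:
  span AC: UDL 40.8: wL³/(24EI) = 212.5/EI
  span AC: point load 48.25 at a = 3.33: Pab(L + a)/(6LEI) = 74.5/EI
  span CE: triangular load, peak 21.7: 7w₀L³/(360EI) = 27/EI
  relative rotation θ_0 = (287 + 27)/EI = 314/EI
A unit hogging moment at C produces rotation L₁/(3EI) + L₂/(3EI) = 3/EI.
Compatibility: M_C·(L₁+L₂)/(3EI) = θ_0, giving M_C = 104.7 kN·m (hogging).
Span AC, ΣM about A with M_C applied at C: R_C^{AC}·5 = 670.7 + 104.7, so R_C^{AC} = 155.1 kN and R_A = 252.2 − 155.1 = 97.18 kN.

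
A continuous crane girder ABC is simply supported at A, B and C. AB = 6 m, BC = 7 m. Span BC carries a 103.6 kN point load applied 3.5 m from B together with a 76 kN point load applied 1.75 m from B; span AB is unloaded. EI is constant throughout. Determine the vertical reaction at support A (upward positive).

Take M_B as the redundant. Released structure: two simple spans AB and BC with a hinge at B.
Discontinuity in slope at B on the released structure — sum the simple-span end rotations:
  span BC: point load 103.6 at a = 3.5: Pab(L + b)/(6LEI) = 317.3/EI
  span BC: point load 76 at a = 1.75: Pab(L + b)/(6LEI) = 203.7/EI
  relative rotation θ_0 = (0 + 520.9)/EI = 520.9/EI
A unit hogging moment at B produces rotation L₁/(3EI) + L₂/(3EI) = 4.333/EI.
Slope continuity at B: θ_0 = M_B·4.333/EI, so M_B = 520.9/4.333 = 120.2 kN·m (hogging).
Span AB, ΣM about A with M_B applied at B: R_B^{AB}·6 = 0 + 120.2, so R_B^{AB} = 20.04 kN and R_A = 0 − 20.04 = -20.04 kN.

R_A = -20.04 kN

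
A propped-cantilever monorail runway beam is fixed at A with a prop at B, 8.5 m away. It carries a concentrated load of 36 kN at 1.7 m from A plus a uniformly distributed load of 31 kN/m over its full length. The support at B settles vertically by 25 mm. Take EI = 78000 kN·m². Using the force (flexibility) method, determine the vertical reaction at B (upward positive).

Remove the prop at B; the released (primary) structure is a cantilever built in at A.
Downward deflection at the released point B due to the loads:
  point load 36 at a = 1.7: Pa²(3L − a)/(6EI) = 412.7/EI
  UDL 31: wL⁴/(8EI) = 20228/EI
  δ_0 = 20640/EI
Flexibility coefficient — unit upward force at B: δ_{BB} = L³/(3EI) = 204.7/EI.
With EI = 78000 kN·m²: δ_0 = 0.26462 m and δ_{BB} = 0.002624 m/kN.
Compatibility — the beam at B must follow the support down by 0.025 m: δ_0 − R_B·δ_{BB} = 0.025, so R_B = (0.26462 − 0.025)/0.002624 = 91.3 kN.

R_B = 91.3 kN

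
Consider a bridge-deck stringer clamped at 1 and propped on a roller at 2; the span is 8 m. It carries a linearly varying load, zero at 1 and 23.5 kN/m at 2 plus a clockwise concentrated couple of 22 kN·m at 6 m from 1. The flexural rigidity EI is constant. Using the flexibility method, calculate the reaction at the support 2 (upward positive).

R_2 = 55.57 kN

Remove the prop at 2; the released (primary) structure is a cantilever built in at 1.
Deflection at 2 on the released cantilever, summing each load's contribution:
  triangular load, peak 23.5 at the free end: 11w₀L⁴/(120EI) = 8823/EI
  clockwise couple 22 at a = 6: M₀a(2L − a)/(2EI) = 660/EI
  δ_0 = 9483/EI
Flexibility coefficient — unit upward force at 2: δ_{22} = L³/(3EI) = 170.7/EI.
The prop prevents deflection at 2: R_2 = δ_0/δ_{22} = 9483/170.7 = 55.57 kN.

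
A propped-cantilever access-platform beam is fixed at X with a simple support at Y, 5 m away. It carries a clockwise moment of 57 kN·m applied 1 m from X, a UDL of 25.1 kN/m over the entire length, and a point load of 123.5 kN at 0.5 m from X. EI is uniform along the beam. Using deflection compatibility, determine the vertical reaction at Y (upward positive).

Remove the prop at Y; the released (primary) structure is a cantilever built in at X.
Deflection at Y on the released cantilever, summing each load's contribution:
  clockwise couple 57 at a = 1: M₀a(2L − a)/(2EI) = 256.5/EI
  UDL 25.1: wL⁴/(8EI) = 1961/EI
  point load 123.5 at a = 0.5: Pa²(3L − a)/(6EI) = 74.61/EI
  δ_0 = 2292/EI
Tip deflection under a unit load at Y: L³/(3EI) = 41.67/EI.
The prop prevents deflection at Y: R_Y = δ_0/δ_{YY} = 2292/41.67 = 55.01 kN.

R_Y = 55.01 kN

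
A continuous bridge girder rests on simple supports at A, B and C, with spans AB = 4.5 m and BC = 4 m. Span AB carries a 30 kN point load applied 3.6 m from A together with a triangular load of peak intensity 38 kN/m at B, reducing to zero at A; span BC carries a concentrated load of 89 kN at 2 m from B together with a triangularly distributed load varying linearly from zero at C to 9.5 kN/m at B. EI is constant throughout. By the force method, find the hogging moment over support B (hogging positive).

Insert a hinge at B; M_B is the redundant, and each span becomes simply supported.
Rotations at B on the released spans (each span's end-slope, ×1/EI):
  span AB: point load 30 at a = 3.6: Pab(L + a)/(6LEI) = 29.16/EI
  span AB: triangular load, peak 38: w₀L³/(45EI) = 76.95/EI
  span BC: point load 89 at a = 2: Pab(L + b)/(6LEI) = 89/EI
  span BC: triangular load, peak 9.5: w₀L³/(45EI) = 13.51/EI
  relative rotation θ_0 = (106.1 + 102.5)/EI = 208.6/EI
A unit hogging moment at B produces rotation L₁/(3EI) + L₂/(3EI) = 2.833/EI.
Compatibility: M_B·(L₁+L₂)/(3EI) = θ_0, giving M_B = 73.63 kN·m (hogging).

M_B = 73.63 kN·m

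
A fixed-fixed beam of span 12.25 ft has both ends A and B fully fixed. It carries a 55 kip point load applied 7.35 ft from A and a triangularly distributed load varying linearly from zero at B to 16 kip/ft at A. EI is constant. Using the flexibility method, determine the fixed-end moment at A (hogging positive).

Take the two fixed-end moments M_A, M_B as redundants; the released structure is the simple span AB.
End rotations of the released simple span under the applied load (×1/EI):
  at A: point load 55 at a = 7.35: Pab(L + b)/(6LEI) = 462.2/EI
  at B: point load 55 at a = 7.35: Pab(L + a)/(6LEI) = 528.2/EI
  at A: triangular load, peak 16: w₀L³/(45EI) = 653.6/EI
  at B: triangular load, peak 16: 7w₀L³/(360EI) = 571.9/EI
  θ_A0 = 1116/EI,  θ_B0 = 1100/EI
Flexibility coefficients: a unit moment at one end gives L/(3EI) there and L/(6EI) at the far end, so f₁₁ = f₂₂ = 4.083/EI and f₁₂ = f₂₁ = 2.042/EI.
Compatibility — zero rotation at each built-in end:
  4.083 M_A + 2.042 M_B = 1116
  2.042 M_A + 4.083 M_B = 1100
Solving the pair gives M_A = 184.7 kip·ft and M_B = 177.1 kip·ft (hogging).

M_A = 184.7 kip·ft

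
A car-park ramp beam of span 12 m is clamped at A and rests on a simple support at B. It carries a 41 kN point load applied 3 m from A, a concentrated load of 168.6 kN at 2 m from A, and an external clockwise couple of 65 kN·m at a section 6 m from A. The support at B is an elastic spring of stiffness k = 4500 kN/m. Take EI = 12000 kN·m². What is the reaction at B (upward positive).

R_B = 16.18 kN

Choose R_B as the redundant. The primary structure is the cantilever fixed at A.
Deflection at B on the released cantilever, summing each load's contribution:
  point load 41 at a = 3: Pa²(3L − a)/(6EI) = 2030/EI
  point load 168.6 at a = 2: Pa²(3L − a)/(6EI) = 3822/EI
  clockwise couple 65 at a = 6: M₀a(2L − a)/(2EI) = 3510/EI
  δ_0 = 9361/EI
Tip deflection under a unit load at B: L³/(3EI) = 576/EI.
With EI = 12000 kN·m²: δ_0 = 0.78009 m and δ_{BB} = 0.048 m/kN.
Compatibility — the spring shortens by R_B/k under the reaction it provides: δ_0 − R_B·δ_{BB} = R_B/k. With 1/k = 0.000222 m/kN, R_B = δ_0 / (δ_{BB} + 1/k) = 0.78009 / (0.048 + 0.000222) = 16.18 kN.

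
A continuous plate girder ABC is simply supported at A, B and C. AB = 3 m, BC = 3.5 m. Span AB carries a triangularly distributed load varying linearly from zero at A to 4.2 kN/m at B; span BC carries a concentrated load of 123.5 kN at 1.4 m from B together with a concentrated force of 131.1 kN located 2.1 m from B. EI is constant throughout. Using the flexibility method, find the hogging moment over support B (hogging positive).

Release continuity at B by inserting a hinge; the redundant is the internal moment M_B. The primary structure is two simply-supported spans AB and BC.
Discontinuity in slope at B on the released structure — sum the simple-span end rotations:
  span AB: triangular load, peak 4.2: w₀L³/(45EI) = 2.52/EI
  span BC: point load 123.5 at a = 1.4: Pab(L + b)/(6LEI) = 96.82/EI
  span BC: point load 131.1 at a = 2.1: Pab(L + b)/(6LEI) = 89.93/EI
  relative rotation θ_0 = (2.52 + 186.8)/EI = 189.3/EI
A unit hogging moment at B produces rotation L₁/(3EI) + L₂/(3EI) = 2.167/EI.
Slope continuity at B: θ_0 = M_B·2.167/EI, so M_B = 189.3/2.167 = 87.36 kN·m (hogging).

M_B = 87.36 kN·m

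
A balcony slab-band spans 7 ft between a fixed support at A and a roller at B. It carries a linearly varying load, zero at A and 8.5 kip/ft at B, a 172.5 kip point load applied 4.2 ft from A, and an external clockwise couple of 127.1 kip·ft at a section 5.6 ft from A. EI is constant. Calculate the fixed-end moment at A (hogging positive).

M_A = 171.2 kip·ft

Release the roller at B. Primary structure: cantilever fixed at A.
Primary-structure tip deflection at B by superposition:
  triangular load, peak 8.5 at the free end: 11w₀L⁴/(120EI) = 1871/EI
  point load 172.5 at a = 4.2: Pa²(3L − a)/(6EI) = 8520/EI
  clockwise couple 127.1 at a = 5.6: M₀a(2L − a)/(2EI) = 2989/EI
  δ_0 = 13380/EI
Flexibility coefficient — unit upward force at B: δ_{BB} = L³/(3EI) = 114.3/EI.
The prop prevents deflection at B: R_B = δ_0/δ_{BB} = 13380/114.3 = 117 kip.
Moment equilibrium about A: M_A = Σ(load moments about A) − R_B·L = 990.4 − 117×7 = 171.2 kip·ft.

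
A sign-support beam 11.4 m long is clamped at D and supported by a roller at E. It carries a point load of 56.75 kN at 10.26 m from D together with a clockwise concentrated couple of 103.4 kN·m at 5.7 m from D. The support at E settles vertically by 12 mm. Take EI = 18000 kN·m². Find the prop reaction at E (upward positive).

Remove the prop at E; the released (primary) structure is a cantilever built in at D.
Free-end deflection of the primary structure under the applied loading (downward +):
  point load 56.75 at a = 10.26: Pa²(3L − a)/(6EI) = 23836/EI
  clockwise couple 103.4 at a = 5.7: M₀a(2L − a)/(2EI) = 5039/EI
  δ_0 = 28875/EI
Tip deflection under a unit load at E: L³/(3EI) = 493.8/EI.
With EI = 18000 kN·m²: δ_0 = 1.6042 m and δ_{EE} = 0.027436 m/kN.
Compatibility — the beam at E must follow the support down by 0.012 m: δ_0 − R_E·δ_{EE} = 0.012, so R_E = (1.6042 − 0.012)/0.027436 = 58.03 kN.

R_E = 58.03 kN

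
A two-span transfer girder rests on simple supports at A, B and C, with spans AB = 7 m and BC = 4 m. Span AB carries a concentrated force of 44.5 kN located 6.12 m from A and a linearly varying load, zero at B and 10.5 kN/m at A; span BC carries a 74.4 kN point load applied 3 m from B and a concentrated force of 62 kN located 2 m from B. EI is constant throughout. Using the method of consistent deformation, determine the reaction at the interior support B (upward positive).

Insert a hinge at B; M_B is the redundant, and each span becomes simply supported.
Rotations at B on the released spans (each span's end-slope, ×1/EI):
  span AB: point load 44.5 at a = 6.12: Pab(L + a)/(6LEI) = 74.86/EI
  span AB: triangular load, peak 10.5: 7w₀L³/(360EI) = 70.03/EI
  span BC: point load 74.4 at a = 3: Pab(L + b)/(6LEI) = 46.5/EI
  span BC: point load 62 at a = 2: Pab(L + b)/(6LEI) = 62/EI
  relative rotation θ_0 = (144.9 + 108.5)/EI = 253.4/EI
A unit hogging moment at B produces rotation L₁/(3EI) + L₂/(3EI) = 3.667/EI.
Slope continuity at B: θ_0 = M_B·3.667/EI, so M_B = 253.4/3.667 = 69.11 kN·m (hogging).
Span AB, ΣM about A with M_B applied at B: R_B^{AB}·7 = 358.1 + 69.11, so R_B^{AB} = 61.03 kN and R_A = 81.25 − 61.03 = 20.22 kN.
Span BC, ΣM about C: R_B^{BC}·4 = 198.4 + 69.11, so R_B^{BC} = 66.88 kN and R_C = 136.4 − 66.88 = 69.52 kN.
R_B = 61.03 + 66.88 = 127.9 kN.

R_B = 127.9 kN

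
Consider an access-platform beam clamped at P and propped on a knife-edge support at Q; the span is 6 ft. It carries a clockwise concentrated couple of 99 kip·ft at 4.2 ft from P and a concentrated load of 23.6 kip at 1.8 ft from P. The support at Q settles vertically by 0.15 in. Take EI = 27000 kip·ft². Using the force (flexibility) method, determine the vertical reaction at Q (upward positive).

Choose R_Q as the redundant. The primary structure is the cantilever fixed at P.
Primary-structure tip deflection at Q by superposition:
  clockwise couple 99 at a = 4.2: M₀a(2L − a)/(2EI) = 1622/EI
  point load 23.6 at a = 1.8: Pa²(3L − a)/(6EI) = 206.5/EI
  δ_0 = 1828/EI
Tip deflection under a unit load at Q: L³/(3EI) = 72/EI.
With EI = 27000 kip·ft²: δ_0 = 0.067706 ft and δ_{QQ} = 0.002667 ft/kip.
Compatibility — the beam at Q must follow the support down by 0.0125 ft: δ_0 − R_Q·δ_{QQ} = 0.0125, so R_Q = (0.067706 − 0.0125)/0.002667 = 20.7 kip.

R_Q = 20.7 kip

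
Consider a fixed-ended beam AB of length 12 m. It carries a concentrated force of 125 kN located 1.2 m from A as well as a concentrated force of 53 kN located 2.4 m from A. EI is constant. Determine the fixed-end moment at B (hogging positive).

Release both end moments; the primary structure is a simply-supported span AB with redundants M_A and M_B.
Simple-span end rotations at A and B under the given loads:
  at A: point load 125 at a = 1.2: Pab(L + b)/(6LEI) = 513/EI
  at B: point load 125 at a = 1.2: Pab(L + a)/(6LEI) = 297/EI
  at A: point load 53 at a = 2.4: Pab(L + b)/(6LEI) = 366.3/EI
  at B: point load 53 at a = 2.4: Pab(L + a)/(6LEI) = 244.2/EI
  θ_A0 = 879.3/EI,  θ_B0 = 541.2/EI
Flexibility coefficients: a unit moment at one end gives L/(3EI) there and L/(6EI) at the far end, so f₁₁ = f₂₂ = 4/EI and f₁₂ = f₂₁ = 2/EI.
Compatibility — zero rotation at each built-in end:
  4 M_A + 2 M_B = 879.3
  2 M_A + 4 M_B = 541.2
Solving the pair gives M_A = 202.9 kN·m and M_B = 33.85 kN·m (hogging).

M_B = 33.85 kN·m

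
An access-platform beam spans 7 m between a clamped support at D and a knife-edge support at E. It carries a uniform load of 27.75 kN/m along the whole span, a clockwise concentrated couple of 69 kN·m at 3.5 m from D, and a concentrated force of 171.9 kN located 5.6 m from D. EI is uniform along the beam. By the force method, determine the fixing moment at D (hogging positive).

M_D = 276.9 kN·m

Choose R_E as the redundant. The primary structure is the cantilever fixed at D.
Downward deflection at the released point E due to the loads:
  UDL 27.75: wL⁴/(8EI) = 8328/EI
  clockwise couple 69 at a = 3.5: M₀a(2L − a)/(2EI) = 1268/EI
  point load 171.9 at a = 5.6: Pa²(3L − a)/(6EI) = 13836/EI
  δ_0 = 23433/EI
Flexibility coefficient — unit upward force at E: δ_{EE} = L³/(3EI) = 114.3/EI.
The prop prevents deflection at E: R_E = δ_0/δ_{EE} = 23433/114.3 = 205 kN.
Moment equilibrium about D: M_D = Σ(load moments about D) − R_E·L = 1712 − 205×7 = 276.9 kN·m.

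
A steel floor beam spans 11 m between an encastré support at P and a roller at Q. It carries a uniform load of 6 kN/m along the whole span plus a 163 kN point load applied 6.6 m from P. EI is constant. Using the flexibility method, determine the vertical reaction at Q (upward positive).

Take the reaction at Q as the redundant and release it; the primary structure is a cantilever fixed at P.
Primary-structure tip deflection at Q by superposition:
  UDL 6: wL⁴/(8EI) = 10981/EI
  point load 163 at a = 6.6: Pa²(3L − a)/(6EI) = 31241/EI
  δ_0 = 42222/EI
Flexibility coefficient — unit upward force at Q: δ_{QQ} = L³/(3EI) = 443.7/EI.
The prop prevents deflection at Q: R_Q = δ_0/δ_{QQ} = 42222/443.7 = 95.17 kN.

R_Q = 95.17 kN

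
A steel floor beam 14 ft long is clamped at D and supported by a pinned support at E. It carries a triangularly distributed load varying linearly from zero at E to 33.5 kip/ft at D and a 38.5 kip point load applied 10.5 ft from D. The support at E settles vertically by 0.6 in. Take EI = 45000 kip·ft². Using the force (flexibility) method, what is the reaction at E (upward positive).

Remove the prop at E; the released (primary) structure is a cantilever built in at D.
Deflection at E on the released cantilever, summing each load's contribution:
  triangular load, peak 33.5 at the fixed end: w₀L⁴/(30EI) = 42898/EI
  point load 38.5 at a = 10.5: Pa²(3L − a)/(6EI) = 22284/EI
  δ_0 = 65182/EI
Flexibility coefficient — unit upward force at E: δ_{EE} = L³/(3EI) = 914.7/EI.
With EI = 45000 kip·ft²: δ_0 = 1.4485 ft and δ_{EE} = 0.020326 ft/kip.
Compatibility — the beam at E must follow the support down by 0.05 ft: δ_0 − R_E·δ_{EE} = 0.05, so R_E = (1.4485 − 0.05)/0.020326 = 68.8 kip.

R_E = 68.8 kip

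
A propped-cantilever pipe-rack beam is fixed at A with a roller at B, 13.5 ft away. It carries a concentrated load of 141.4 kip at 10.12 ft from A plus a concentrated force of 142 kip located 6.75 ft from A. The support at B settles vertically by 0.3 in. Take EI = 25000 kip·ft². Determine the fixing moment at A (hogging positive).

M_A = 593.7 kip·ft

Release the roller at B. Primary structure: cantilever fixed at A.
Free-end deflection of the primary structure under the applied loading (downward +):
  point load 141.4 at a = 10.12: Pa²(3L − a)/(6EI) = 73324/EI
  point load 142 at a = 6.75: Pa²(3L − a)/(6EI) = 36393/EI
  δ_0 = 109717/EI
Tip deflection under a unit load at B: L³/(3EI) = 820.1/EI.
With EI = 25000 kip·ft²: δ_0 = 4.3887 ft and δ_{BB} = 0.032805 ft/kip.
Compatibility — the beam at B must follow the support down by 0.025 ft: δ_0 − R_B·δ_{BB} = 0.025, so R_B = (4.3887 − 0.025)/0.032805 = 133 kip.
Moment equilibrium about A: M_A = Σ(load moments about A) − R_B·L = 2389 − 133×13.5 = 593.7 kip·ft.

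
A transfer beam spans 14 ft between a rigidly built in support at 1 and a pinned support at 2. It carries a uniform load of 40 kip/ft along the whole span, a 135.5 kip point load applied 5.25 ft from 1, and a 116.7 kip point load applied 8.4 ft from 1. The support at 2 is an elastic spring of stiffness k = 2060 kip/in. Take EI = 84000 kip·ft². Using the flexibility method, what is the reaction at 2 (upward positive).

R_2 = 284.4 kip

Take the reaction at 2 as the redundant and release it; the primary structure is a cantilever fixed at 1.
Deflection at 2 on the released cantilever, summing each load's contribution:
  UDL 40: wL⁴/(8EI) = 192080/EI
  point load 135.5 at a = 5.25: Pa²(3L − a)/(6EI) = 22875/EI
  point load 116.7 at a = 8.4: Pa²(3L − a)/(6EI) = 46112/EI
  δ_0 = 261068/EI
Flexibility coefficient — unit upward force at 2: δ_{22} = L³/(3EI) = 914.7/EI.
With EI = 84000 kip·ft²: δ_0 = 3.1079 ft and δ_{22} = 0.010889 ft/kip.
Compatibility — the spring shortens by R_2/k under the reaction it provides: δ_0 − R_2·δ_{22} = R_2/k. With 1/k = 1/(2060×12) ft/kip = 0.00004 ft/kip, R_2 = δ_0 / (δ_{22} + 1/k) = 3.1079 / (0.010889 + 0.00004) = 284.4 kip.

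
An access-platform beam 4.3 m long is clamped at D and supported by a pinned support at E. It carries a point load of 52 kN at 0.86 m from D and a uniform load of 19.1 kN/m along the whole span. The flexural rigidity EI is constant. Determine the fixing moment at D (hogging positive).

Release the roller at E. Primary structure: cantilever fixed at D.
Primary-structure tip deflection at E by superposition:
  point load 52 at a = 0.86: Pa²(3L − a)/(6EI) = 77.17/EI
  UDL 19.1: wL⁴/(8EI) = 816.2/EI
  δ_0 = 893.4/EI
Tip deflection under a unit load at E: L³/(3EI) = 26.5/EI.
The prop prevents deflection at E: R_E = δ_0/δ_{EE} = 893.4/26.5 = 33.71 kN.
Moment equilibrium about D: M_D = Σ(load moments about D) − R_E·L = 221.3 − 33.71×4.3 = 76.34 kN·m.

M_D = 76.34 kN·m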